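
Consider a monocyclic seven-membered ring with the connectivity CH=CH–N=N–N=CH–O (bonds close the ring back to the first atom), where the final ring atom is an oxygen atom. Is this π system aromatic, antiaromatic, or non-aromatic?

Antiaromatic

The p orbitals form a continuous loop: every atom in a ring double bond is sp² and brings one electron to the p orbital; each sp² =N– keeps its lone pair in-plane and puts one electron into the π system; the oxygen donates one lone pair from its p orbital. The ring is fully conjugated.
Counting π electrons: 3 × 2 = 6 from the double-bond units + 2 from the O atom = 8.
8 = 4(2); a planar, fully conjugated 4n system is antiaromatic.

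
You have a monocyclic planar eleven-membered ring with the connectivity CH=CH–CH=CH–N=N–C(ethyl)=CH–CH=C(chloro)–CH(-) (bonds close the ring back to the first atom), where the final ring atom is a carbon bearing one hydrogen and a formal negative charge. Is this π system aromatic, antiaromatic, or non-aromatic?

The p orbitals form a continuous loop: the double-bond atoms are sp², each contributing one p electron; each =N– nitrogen is pyridine-type (lone pair in the sp² plane, one electron in the p orbital); the carbanion's lone pair occupies the p orbital. The ring is fully conjugated.
π-electron count: 5 × 2 = 10 from the double-bond units + 2 from the CH(-) atom = 12.
With 12 = 4·3 π electrons, Hückel's rule classifies the planar ring as antiaromatic.

Antiaromatic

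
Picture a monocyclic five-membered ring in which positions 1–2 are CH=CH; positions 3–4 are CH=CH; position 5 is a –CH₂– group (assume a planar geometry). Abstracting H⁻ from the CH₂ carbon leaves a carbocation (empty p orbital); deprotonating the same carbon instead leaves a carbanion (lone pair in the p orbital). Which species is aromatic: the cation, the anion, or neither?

Once that carbon is sp², every ring atom has a p orbital and both ions are fully conjugated.
Cation: 2 × 2 + 0 = 4 π electrons → 4(1), antiaromatic.
Anion: 2 × 2 + 2 = 6 π electrons → 4(1)+2, aromatic.

The anion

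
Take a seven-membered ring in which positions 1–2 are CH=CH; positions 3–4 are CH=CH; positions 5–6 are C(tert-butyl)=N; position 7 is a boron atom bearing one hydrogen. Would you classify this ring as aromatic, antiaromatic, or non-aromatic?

All ring atoms are sp² and supply a p orbital to the ring (each doubly-bonded ring atom is sp² with one p-orbital electron; each sp² =N– keeps its lone pair in-plane and puts one electron into the π system; the boron has an empty p orbital); the conjugation is uninterrupted.
Adding the contributions, 3 × 2 = 6 from the double-bond units + 0 from the BH atom = 6.
Since 6 = 4·1 + 2, the ring meets the 4n+2 criterion.

Aromatic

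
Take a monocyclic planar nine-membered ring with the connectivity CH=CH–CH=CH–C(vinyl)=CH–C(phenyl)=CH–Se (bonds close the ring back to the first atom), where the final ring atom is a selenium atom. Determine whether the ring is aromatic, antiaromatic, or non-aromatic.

Aromatic

Check conjugation: the double-bond atoms are sp², each contributing one p electron; the selenium donates one lone pair from its p orbital — every position has a p orbital, so the cyclic π system is continuous.
Tallying contributions gives 4 × 2 = 8 from the double-bond units + 2 from the Se atom = 10.
10 = 4(2) + 2, which satisfies Hückel's 4n+2 rule.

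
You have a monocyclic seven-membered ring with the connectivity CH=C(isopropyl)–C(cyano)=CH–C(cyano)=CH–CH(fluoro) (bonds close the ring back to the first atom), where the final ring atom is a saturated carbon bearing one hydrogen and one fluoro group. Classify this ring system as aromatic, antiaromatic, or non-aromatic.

Non-aromatic

Because that saturated carbon is sp³ and has no p orbital in the ring π system at the CH(fluoro) position, the π system cannot extend all the way around the ring.
A ring that is not fully conjugated cannot be aromatic or antiaromatic regardless of its π-electron count.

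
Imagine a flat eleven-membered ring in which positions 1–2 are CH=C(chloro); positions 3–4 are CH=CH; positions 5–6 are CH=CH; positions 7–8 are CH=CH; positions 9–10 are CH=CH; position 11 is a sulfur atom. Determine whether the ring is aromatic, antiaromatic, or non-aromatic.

Antiaromatic

All ring atoms are sp² and supply a p orbital to the ring (each doubly-bonded ring atom is sp² with one p-orbital electron; the sulfur donates one lone pair from its p orbital); the conjugation is uninterrupted.
Counting π electrons: 5 × 2 = 10 from the double-bond units + 2 from the S atom = 12.
12 is a 4n count (n = 3), so the planar conjugated ring is antiaromatic.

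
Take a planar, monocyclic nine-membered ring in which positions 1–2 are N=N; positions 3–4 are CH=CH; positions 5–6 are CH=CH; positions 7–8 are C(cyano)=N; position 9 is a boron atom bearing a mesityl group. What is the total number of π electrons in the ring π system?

8

Every ring atom contributes a p orbital perpendicular to the ring (every atom in a ring double bond is sp² and brings one electron to the p orbital; the doubly-bonded nitrogens are pyridine-type — their lone pairs lie in the ring plane, leaving one electron in the p orbital; the boron has an empty p orbital), so the π system is cyclic and fully conjugated.
Adding the contributions, 4 × 2 = 8 from the double-bond units + 0 from the B(mesityl) atom = 8.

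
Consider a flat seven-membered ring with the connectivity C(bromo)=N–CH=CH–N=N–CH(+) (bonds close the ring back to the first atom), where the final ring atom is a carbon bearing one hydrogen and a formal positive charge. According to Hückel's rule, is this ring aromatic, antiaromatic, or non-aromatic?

Aromatic

Every ring atom contributes a p orbital perpendicular to the ring (the double-bond atoms are sp², each contributing one p electron; each =N– nitrogen is pyridine-type (lone pair in the sp² plane, one electron in the p orbital); the carbocation has an empty p orbital), so the π system is cyclic and fully conjugated.
π-electron count: 3 × 2 = 6 from the double-bond units + 0 from the CH(+) atom = 6.
Since 6 = 4·1 + 2, the ring meets the 4n+2 criterion.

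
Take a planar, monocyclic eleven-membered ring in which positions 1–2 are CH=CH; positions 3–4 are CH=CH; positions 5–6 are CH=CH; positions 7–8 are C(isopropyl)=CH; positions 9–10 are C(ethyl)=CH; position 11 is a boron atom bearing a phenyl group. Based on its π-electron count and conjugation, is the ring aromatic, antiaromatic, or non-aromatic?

Aromatic

Every ring atom contributes a p orbital perpendicular to the ring (the double-bond atoms are sp², each contributing one p electron; the boron has an empty p orbital), so the π system is cyclic and fully conjugated.
π-electron count: 5 × 2 = 10 from the double-bond units + 0 from the B(phenyl) atom = 10.
Since 10 = 4·2 + 2, the ring meets the 4n+2 criterion.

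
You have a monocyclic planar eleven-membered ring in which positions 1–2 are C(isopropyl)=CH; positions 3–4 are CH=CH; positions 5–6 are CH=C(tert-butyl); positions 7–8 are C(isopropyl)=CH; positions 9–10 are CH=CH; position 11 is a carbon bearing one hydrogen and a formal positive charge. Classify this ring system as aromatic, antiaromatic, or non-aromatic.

The p orbitals form a continuous loop: each doubly-bonded ring atom is sp² with one p-orbital electron; the carbocation has an empty p orbital. The ring is fully conjugated.
π-electron count: 5 × 2 = 10 from the double-bond units + 0 from the CH(+) atom = 10.
Since 10 = 4·2 + 2, the ring meets the 4n+2 criterion.

Aromatic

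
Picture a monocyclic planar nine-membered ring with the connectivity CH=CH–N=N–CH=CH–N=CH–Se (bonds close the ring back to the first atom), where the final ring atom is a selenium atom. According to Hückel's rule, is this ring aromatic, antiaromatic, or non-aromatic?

Aromatic

Check conjugation: each doubly-bonded ring atom is sp² with one p-orbital electron; each =N– nitrogen is pyridine-type (lone pair in the sp² plane, one electron in the p orbital); the selenium donates one lone pair from its p orbital — every position has a p orbital, so the cyclic π system is continuous.
π-electron count: 4 × 2 = 8 from the double-bond units + 2 from the Se atom = 10.
Since 10 = 4·2 + 2, the ring meets the 4n+2 criterion.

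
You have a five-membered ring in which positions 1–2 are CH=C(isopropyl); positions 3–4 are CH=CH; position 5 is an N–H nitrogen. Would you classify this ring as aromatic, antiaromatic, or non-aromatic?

Aromatic

Check conjugation: each doubly-bonded ring atom is sp² with one p-orbital electron; the pyrrole-type nitrogen donates its lone pair from the p orbital — every position has a p orbital, so the cyclic π system is continuous.
Counting π electrons: 2 × 2 = 4 from the double-bond units + 2 from the NH atom = 6.
That gives a 4n+2 count (6, n = 1).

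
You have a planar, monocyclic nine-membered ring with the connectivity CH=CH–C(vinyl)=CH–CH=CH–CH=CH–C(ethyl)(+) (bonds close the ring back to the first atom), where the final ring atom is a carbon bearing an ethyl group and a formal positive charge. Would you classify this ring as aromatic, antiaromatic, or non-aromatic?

Antiaromatic

Every ring atom contributes a p orbital perpendicular to the ring (each doubly-bonded ring atom is sp² with one p-orbital electron; the carbocation has an empty p orbital), so the π system is cyclic and fully conjugated.
Counting π electrons: 4 × 2 = 8 from the double-bond units + 0 from the C(ethyl)(+) atom = 8.
With 8 = 4·2 π electrons, Hückel's rule classifies the planar ring as antiaromatic.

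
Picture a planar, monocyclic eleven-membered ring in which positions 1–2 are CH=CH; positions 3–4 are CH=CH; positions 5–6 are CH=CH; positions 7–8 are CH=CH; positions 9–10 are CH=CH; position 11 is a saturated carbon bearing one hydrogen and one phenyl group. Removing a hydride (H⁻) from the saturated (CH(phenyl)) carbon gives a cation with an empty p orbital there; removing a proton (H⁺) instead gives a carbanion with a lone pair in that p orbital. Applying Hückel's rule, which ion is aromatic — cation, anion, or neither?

Both ions have a continuous loop of p orbitals — each ring atom is sp².
Cation: 5 × 2 + 0 = 10 π electrons → 4(2)+2, aromatic.
Anion: 5 × 2 + 2 = 12 π electrons → 4(3), antiaromatic.

The cation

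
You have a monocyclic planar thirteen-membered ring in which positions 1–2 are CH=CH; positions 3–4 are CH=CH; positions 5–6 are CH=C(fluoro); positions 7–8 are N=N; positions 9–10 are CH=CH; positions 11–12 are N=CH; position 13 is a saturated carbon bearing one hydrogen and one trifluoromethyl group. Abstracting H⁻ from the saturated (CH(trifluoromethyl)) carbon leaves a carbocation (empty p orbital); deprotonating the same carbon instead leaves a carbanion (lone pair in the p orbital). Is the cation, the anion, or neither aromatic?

Both ions have a continuous loop of p orbitals — each ring atom is sp².
Cation: 6 × 2 + 0 = 12 π electrons → 4(3), antiaromatic.
Anion: 6 × 2 + 2 = 14 π electrons → 4(3)+2, aromatic.

The anion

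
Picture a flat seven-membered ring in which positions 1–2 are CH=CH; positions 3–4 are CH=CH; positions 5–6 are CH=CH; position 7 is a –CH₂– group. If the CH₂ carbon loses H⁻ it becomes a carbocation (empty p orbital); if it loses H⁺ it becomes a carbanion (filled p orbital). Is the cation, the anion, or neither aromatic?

In both ions every ring atom is sp² and contributes a p orbital, so both rings are fully conjugated.
Cation: 3 × 2 + 0 = 6 π electrons → 4(1)+2, aromatic.
Anion: 3 × 2 + 2 = 8 π electrons → 4(2), antiaromatic.

The cation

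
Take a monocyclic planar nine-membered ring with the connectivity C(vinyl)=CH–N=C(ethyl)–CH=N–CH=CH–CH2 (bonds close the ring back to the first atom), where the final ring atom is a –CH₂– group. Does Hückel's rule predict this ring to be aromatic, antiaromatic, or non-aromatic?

Non-aromatic

The CH2 position has four σ bonds — the tetrahedral CH₂ carbon is sp³ and has no p orbital in the ring π system — so the cyclic conjugation is interrupted.
Without a continuous loop of overlapping p orbitals the Hückel electron count never comes into play.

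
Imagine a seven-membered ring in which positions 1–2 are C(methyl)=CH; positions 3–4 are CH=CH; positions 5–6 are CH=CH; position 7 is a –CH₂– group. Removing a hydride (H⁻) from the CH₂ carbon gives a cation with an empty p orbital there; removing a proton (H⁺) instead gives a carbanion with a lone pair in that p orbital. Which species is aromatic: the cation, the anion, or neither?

In both ions every ring atom is sp² and contributes a p orbital, so both rings are fully conjugated.
Cation: 3 × 2 + 0 = 6 π electrons → 4(1)+2, aromatic.
Anion: 3 × 2 + 2 = 8 π electrons → 4(2), antiaromatic.

The cation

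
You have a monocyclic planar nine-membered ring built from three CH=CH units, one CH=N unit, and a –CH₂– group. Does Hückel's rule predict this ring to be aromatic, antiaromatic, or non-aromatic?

The CH2 carbon is saturated: the tetrahedral CH₂ carbon is sp³ and has no p orbital in the ring π system. Conjugation is not continuous around the ring.
Without a continuous loop of overlapping p orbitals the Hückel electron count never comes into play.

Non-aromatic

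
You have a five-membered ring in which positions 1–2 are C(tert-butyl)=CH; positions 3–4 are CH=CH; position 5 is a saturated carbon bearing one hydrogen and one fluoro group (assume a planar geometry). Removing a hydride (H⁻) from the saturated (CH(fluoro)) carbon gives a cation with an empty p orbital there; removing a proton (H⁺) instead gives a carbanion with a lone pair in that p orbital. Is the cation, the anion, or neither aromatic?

Both ions have a continuous loop of p orbitals — each ring atom is sp².
Cation: 2 × 2 + 0 = 4 π electrons → 4(1), antiaromatic.
Anion: 2 × 2 + 2 = 6 π electrons → 4(1)+2, aromatic.

The anion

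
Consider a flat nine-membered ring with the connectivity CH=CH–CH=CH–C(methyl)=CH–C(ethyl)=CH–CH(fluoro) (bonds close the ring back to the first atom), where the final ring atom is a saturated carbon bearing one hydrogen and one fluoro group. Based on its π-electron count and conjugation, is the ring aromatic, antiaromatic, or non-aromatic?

The CH(fluoro) position has four σ bonds — that saturated carbon is sp³ and has no p orbital in the ring π system — so the cyclic conjugation is interrupted.
Broken conjugation rules out both aromaticity and antiaromaticity.

Non-aromatic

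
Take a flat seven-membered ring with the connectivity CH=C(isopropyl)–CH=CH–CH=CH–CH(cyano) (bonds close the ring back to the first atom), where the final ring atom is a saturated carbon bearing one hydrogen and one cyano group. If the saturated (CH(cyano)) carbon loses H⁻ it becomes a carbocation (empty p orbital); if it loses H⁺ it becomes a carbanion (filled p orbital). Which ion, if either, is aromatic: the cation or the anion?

Both ions have a continuous loop of p orbitals — each ring atom is sp².
Cation: 3 × 2 + 0 = 6 π electrons → 4(1)+2, aromatic.
Anion: 3 × 2 + 2 = 8 π electrons → 4(2), antiaromatic.

The cation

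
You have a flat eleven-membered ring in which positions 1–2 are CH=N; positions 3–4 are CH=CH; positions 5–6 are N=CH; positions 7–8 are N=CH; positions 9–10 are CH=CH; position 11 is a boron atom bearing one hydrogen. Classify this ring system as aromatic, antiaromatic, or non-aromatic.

Every ring atom contributes a p orbital perpendicular to the ring (each doubly-bonded ring atom is sp² with one p-orbital electron; the doubly-bonded nitrogens are pyridine-type — their lone pairs lie in the ring plane, leaving one electron in the p orbital; the boron has an empty p orbital), so the π system is cyclic and fully conjugated.
Tallying contributions gives 5 × 2 = 10 from the double-bond units + 0 from the BH atom = 10.
Since 10 = 4·2 + 2, the ring meets the 4n+2 criterion.

Aromatic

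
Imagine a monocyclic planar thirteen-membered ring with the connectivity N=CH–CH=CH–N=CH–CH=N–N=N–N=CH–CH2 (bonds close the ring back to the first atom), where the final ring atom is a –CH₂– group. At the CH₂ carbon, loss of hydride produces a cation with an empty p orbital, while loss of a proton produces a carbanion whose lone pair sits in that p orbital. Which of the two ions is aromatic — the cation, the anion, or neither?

The anion

In both ions every ring atom is sp² and contributes a p orbital, so both rings are fully conjugated.
Cation: 6 × 2 + 0 = 12 π electrons → 4(3), antiaromatic.
Anion: 6 × 2 + 2 = 14 π electrons → 4(3)+2, aromatic.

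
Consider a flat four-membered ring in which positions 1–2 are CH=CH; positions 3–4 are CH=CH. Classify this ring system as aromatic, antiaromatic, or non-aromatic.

Antiaromatic

All ring atoms are sp² and supply a p orbital to the ring (every atom in a ring double bond is sp² and brings one electron to the p orbital); the conjugation is uninterrupted.
Tallying contributions gives 2 × 2 = 4 from the 2 double-bond units.
4 = 4(1); a planar, fully conjugated 4n system is antiaromatic.
This is cyclobutadiene.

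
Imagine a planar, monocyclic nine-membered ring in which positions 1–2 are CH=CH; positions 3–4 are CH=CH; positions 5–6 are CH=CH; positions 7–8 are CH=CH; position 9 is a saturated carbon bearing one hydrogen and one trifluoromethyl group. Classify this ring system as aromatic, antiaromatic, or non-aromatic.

Non-aromatic

Because that saturated carbon is sp³ and has no p orbital in the ring π system at the CH(trifluoromethyl) position, the π system cannot extend all the way around the ring.
Hückel's rule only applies to fully conjugated rings, so this one is simply non-aromatic.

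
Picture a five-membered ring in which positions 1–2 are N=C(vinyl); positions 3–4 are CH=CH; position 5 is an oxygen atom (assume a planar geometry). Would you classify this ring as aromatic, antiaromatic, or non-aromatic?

Aromatic

All ring atoms are sp² and supply a p orbital to the ring (each doubly-bonded ring atom is sp² with one p-orbital electron; the doubly-bonded nitrogens are pyridine-type — their lone pairs lie in the ring plane, leaving one electron in the p orbital; the oxygen donates one lone pair from its p orbital); the conjugation is uninterrupted.
Adding the contributions, 2 × 2 = 4 from the double-bond units + 2 from the O atom = 6.
6 = 4(1) + 2, which satisfies Hückel's 4n+2 rule.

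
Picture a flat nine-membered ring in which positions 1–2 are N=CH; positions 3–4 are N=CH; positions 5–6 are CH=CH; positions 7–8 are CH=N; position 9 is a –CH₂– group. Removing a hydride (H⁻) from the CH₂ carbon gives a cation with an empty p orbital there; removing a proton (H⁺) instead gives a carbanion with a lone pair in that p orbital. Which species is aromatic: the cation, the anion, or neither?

Once that carbon is sp², every ring atom has a p orbital and both ions are fully conjugated.
Cation: 4 × 2 + 0 = 8 π electrons → 4(2), antiaromatic.
Anion: 4 × 2 + 2 = 10 π electrons → 4(2)+2, aromatic.

The anion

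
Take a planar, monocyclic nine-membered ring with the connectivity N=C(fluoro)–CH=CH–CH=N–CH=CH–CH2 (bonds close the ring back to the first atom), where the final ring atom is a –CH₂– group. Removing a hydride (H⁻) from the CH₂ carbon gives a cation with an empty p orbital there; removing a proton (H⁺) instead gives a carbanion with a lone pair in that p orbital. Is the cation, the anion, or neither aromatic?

The anion

Both ions have a continuous loop of p orbitals — each ring atom is sp².
Cation: 4 × 2 + 0 = 8 π electrons → 4(2), antiaromatic.
Anion: 4 × 2 + 2 = 10 π electrons → 4(2)+2, aromatic.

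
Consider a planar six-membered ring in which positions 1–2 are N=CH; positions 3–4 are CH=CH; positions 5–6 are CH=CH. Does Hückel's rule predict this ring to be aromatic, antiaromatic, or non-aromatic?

Aromatic

Check conjugation: the double-bond atoms are sp², each contributing one p electron; each sp² =N– keeps its lone pair in-plane and puts one electron into the π system — every position has a p orbital, so the cyclic π system is continuous.
π-electron count: 3 × 2 = 6 from the 3 double-bond units.
Since 6 = 4·1 + 2, the ring meets the 4n+2 criterion.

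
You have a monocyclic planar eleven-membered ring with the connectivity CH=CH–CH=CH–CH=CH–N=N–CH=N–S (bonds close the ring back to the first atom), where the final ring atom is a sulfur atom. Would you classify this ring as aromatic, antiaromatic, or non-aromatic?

The p orbitals form a continuous loop: every atom in a ring double bond is sp² and brings one electron to the p orbital; each =N– nitrogen is pyridine-type (lone pair in the sp² plane, one electron in the p orbital); the sulfur donates one lone pair from its p orbital. The ring is fully conjugated.
Adding the contributions, 5 × 2 = 10 from the double-bond units + 2 from the S atom = 12.
A 4n π count (12, n = 3) in a planar conjugated ring means antiaromatic.

Antiaromatic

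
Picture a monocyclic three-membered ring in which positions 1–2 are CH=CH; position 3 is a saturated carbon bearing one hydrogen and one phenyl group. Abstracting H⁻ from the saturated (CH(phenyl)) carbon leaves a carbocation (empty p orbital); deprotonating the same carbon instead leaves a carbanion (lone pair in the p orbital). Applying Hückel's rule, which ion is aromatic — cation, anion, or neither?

The cation

In either ion the ring is fully conjugated: every atom, including the new sp² carbon, supplies a p orbital.
Cation: 1 × 2 + 0 = 2 π electrons → 4(0)+2, aromatic.
Anion: 1 × 2 + 2 = 4 π electrons → 4(1), antiaromatic.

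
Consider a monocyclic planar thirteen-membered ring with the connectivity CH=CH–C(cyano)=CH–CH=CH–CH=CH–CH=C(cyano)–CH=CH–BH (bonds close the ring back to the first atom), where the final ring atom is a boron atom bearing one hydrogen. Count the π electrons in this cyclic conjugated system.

Every ring atom contributes a p orbital perpendicular to the ring (the double-bond atoms are sp², each contributing one p electron; the boron has an empty p orbital), so the π system is cyclic and fully conjugated.
Adding the contributions, 6 × 2 = 12 from the double-bond units + 0 from the BH atom = 12.

12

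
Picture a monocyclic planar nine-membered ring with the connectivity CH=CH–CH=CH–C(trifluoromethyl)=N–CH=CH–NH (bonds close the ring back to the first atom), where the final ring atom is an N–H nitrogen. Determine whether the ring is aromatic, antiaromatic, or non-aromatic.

Check conjugation: the double-bond atoms are sp², each contributing one p electron; each sp² =N– keeps its lone pair in-plane and puts one electron into the π system; the pyrrole-type nitrogen donates its lone pair from the p orbital — every position has a p orbital, so the cyclic π system is continuous.
Tallying contributions gives 4 × 2 = 8 from the double-bond units + 2 from the NH atom = 10.
Since 10 = 4·2 + 2, the ring meets the 4n+2 criterion.

Aromatic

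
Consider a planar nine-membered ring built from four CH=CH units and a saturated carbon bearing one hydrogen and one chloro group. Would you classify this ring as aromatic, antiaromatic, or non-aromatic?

The CH(chloro) position has four σ bonds — that saturated carbon is sp³ and has no p orbital in the ring π system — so the cyclic conjugation is interrupted.
Broken conjugation rules out both aromaticity and antiaromaticity.

Non-aromatic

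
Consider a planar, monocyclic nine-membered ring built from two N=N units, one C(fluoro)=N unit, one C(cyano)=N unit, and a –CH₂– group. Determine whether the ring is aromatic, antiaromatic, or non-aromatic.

Because the tetrahedral CH₂ carbon is sp³ and has no p orbital in the ring π system at the CH2 position, the π system cannot extend all the way around the ring.
A ring that is not fully conjugated cannot be aromatic or antiaromatic regardless of its π-electron count.

Non-aromatic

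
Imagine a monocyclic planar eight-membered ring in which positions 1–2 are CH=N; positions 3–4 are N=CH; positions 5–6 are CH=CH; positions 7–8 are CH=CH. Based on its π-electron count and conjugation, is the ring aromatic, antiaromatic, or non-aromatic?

The p orbitals form a continuous loop: every atom in a ring double bond is sp² and brings one electron to the p orbital; each sp² =N– keeps its lone pair in-plane and puts one electron into the π system. The ring is fully conjugated.
Adding the contributions, 4 × 2 = 8 from the 4 double-bond units.
8 = 4(2); a planar, fully conjugated 4n system is antiaromatic.

Antiaromatic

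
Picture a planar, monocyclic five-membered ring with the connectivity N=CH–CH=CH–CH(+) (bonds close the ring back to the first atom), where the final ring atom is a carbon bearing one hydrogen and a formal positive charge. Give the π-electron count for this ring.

4

Check conjugation: each doubly-bonded ring atom is sp² with one p-orbital electron; each =N– nitrogen is pyridine-type (lone pair in the sp² plane, one electron in the p orbital); the carbocation has an empty p orbital — every position has a p orbital, so the cyclic π system is continuous.
Tallying contributions gives 2 × 2 = 4 from the double-bond units + 0 from the CH(+) atom = 4.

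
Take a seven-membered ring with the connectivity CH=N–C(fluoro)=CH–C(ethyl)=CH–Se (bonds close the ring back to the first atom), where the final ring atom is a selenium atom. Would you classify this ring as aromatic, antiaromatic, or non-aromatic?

All ring atoms are sp² and supply a p orbital to the ring (each doubly-bonded ring atom is sp² with one p-orbital electron; each =N– nitrogen is pyridine-type (lone pair in the sp² plane, one electron in the p orbital); the selenium donates one lone pair from its p orbital); the conjugation is uninterrupted.
Tallying contributions gives 3 × 2 = 6 from the double-bond units + 2 from the Se atom = 8.
8 is a 4n count (n = 2), so the planar conjugated ring is antiaromatic.

Antiaromatic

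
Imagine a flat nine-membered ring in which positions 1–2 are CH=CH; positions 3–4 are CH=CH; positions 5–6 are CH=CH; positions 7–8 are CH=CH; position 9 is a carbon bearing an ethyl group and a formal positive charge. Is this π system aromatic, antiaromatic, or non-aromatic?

Antiaromatic

The p orbitals form a continuous loop: each doubly-bonded ring atom is sp² with one p-orbital electron; the carbocation has an empty p orbital. The ring is fully conjugated.
Adding the contributions, 4 × 2 = 8 from the double-bond units + 0 from the C(ethyl)(+) atom = 8.
With 8 = 4·2 π electrons, Hückel's rule classifies the planar ring as antiaromatic.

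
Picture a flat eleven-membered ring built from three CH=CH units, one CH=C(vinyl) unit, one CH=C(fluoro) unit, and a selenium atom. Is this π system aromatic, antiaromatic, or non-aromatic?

The p orbitals form a continuous loop: the double-bond atoms are sp², each contributing one p electron; the selenium donates one lone pair from its p orbital. The ring is fully conjugated.
Counting π electrons: 5 × 2 = 10 from the double-bond units + 2 from the Se atom = 12.
A 4n π count (12, n = 3) in a planar conjugated ring means antiaromatic.

Antiaromatic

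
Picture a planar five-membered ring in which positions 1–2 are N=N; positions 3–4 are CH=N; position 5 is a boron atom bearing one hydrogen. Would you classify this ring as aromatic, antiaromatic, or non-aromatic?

The p orbitals form a continuous loop: every atom in a ring double bond is sp² and brings one electron to the p orbital; each sp² =N– keeps its lone pair in-plane and puts one electron into the π system; the boron has an empty p orbital. The ring is fully conjugated.
Counting π electrons: 2 × 2 = 4 from the double-bond units + 0 from the BH atom = 4.
A 4n π count (4, n = 1) in a planar conjugated ring means antiaromatic.

Antiaromatic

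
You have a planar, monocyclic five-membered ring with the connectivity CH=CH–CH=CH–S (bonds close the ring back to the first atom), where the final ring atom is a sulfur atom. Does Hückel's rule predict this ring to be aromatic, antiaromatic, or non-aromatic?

Aromatic

Check conjugation: each doubly-bonded ring atom is sp² with one p-orbital electron; the sulfur donates one lone pair from its p orbital — every position has a p orbital, so the cyclic π system is continuous.
Tallying contributions gives 2 × 2 = 4 from the double-bond units + 2 from the S atom = 6.
6 = 4(1) + 2, which satisfies Hückel's 4n+2 rule.
This is thiophene.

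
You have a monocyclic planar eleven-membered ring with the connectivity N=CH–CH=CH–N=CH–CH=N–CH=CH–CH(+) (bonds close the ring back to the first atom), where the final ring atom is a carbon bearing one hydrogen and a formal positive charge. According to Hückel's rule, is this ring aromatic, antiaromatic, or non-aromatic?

Every ring atom contributes a p orbital perpendicular to the ring (every atom in a ring double bond is sp² and brings one electron to the p orbital; each sp² =N– keeps its lone pair in-plane and puts one electron into the π system; the carbocation has an empty p orbital), so the π system is cyclic and fully conjugated.
Counting π electrons: 5 × 2 = 10 from the double-bond units + 0 from the CH(+) atom = 10.
Since 10 = 4·2 + 2, the ring meets the 4n+2 criterion.

Aromatic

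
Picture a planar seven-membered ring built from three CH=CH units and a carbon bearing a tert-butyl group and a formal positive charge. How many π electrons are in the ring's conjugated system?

6

All ring atoms are sp² and supply a p orbital to the ring (every atom in a ring double bond is sp² and brings one electron to the p orbital; the carbocation has an empty p orbital); the conjugation is uninterrupted.
Adding the contributions, 3 × 2 = 6 from the double-bond units + 0 from the C(tert-butyl)(+) atom = 6.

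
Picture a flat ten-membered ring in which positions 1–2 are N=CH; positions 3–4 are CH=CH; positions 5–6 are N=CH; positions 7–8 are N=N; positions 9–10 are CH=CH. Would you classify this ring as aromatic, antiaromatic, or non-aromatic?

Aromatic

Check conjugation: the double-bond atoms are sp², each contributing one p electron; each =N– nitrogen is pyridine-type (lone pair in the sp² plane, one electron in the p orbital) — every position has a p orbital, so the cyclic π system is continuous.
Counting π electrons: 5 × 2 = 10 from the 5 double-bond units.
10 = 4(2) + 2, which satisfies Hückel's 4n+2 rule.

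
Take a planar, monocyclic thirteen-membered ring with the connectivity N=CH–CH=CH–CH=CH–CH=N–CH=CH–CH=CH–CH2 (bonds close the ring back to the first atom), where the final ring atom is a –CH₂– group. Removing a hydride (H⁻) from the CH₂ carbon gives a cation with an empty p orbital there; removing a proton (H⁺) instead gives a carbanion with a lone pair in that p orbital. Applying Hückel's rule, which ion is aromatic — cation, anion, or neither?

In both ions every ring atom is sp² and contributes a p orbital, so both rings are fully conjugated.
Cation: 6 × 2 + 0 = 12 π electrons → 4(3), antiaromatic.
Anion: 6 × 2 + 2 = 14 π electrons → 4(3)+2, aromatic.

The anion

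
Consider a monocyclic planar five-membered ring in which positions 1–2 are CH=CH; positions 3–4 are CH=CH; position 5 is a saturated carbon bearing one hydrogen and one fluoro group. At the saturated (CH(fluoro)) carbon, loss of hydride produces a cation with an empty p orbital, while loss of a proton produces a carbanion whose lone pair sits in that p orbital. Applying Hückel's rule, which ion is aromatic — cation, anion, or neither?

The anion

Both ions have a continuous loop of p orbitals — each ring atom is sp².
Cation: 2 × 2 + 0 = 4 π electrons → 4(1), antiaromatic.
Anion: 2 × 2 + 2 = 6 π electrons → 4(1)+2, aromatic.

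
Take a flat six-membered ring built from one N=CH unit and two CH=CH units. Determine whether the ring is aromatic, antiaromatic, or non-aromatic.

Aromatic

The p orbitals form a continuous loop: every atom in a ring double bond is sp² and brings one electron to the p orbital; each sp² =N– keeps its lone pair in-plane and puts one electron into the π system. The ring is fully conjugated.
Tallying contributions gives 3 × 2 = 6 from the 3 double-bond units.
6 = 4(1) + 2, which satisfies Hückel's 4n+2 rule.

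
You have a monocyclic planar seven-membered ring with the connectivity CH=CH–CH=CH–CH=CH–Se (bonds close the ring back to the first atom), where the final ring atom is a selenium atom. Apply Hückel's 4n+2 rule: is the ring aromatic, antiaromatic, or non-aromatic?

Antiaromatic

All ring atoms are sp² and supply a p orbital to the ring (every atom in a ring double bond is sp² and brings one electron to the p orbital; the selenium donates one lone pair from its p orbital); the conjugation is uninterrupted.
π-electron count: 3 × 2 = 6 from the double-bond units + 2 from the Se atom = 8.
8 = 4(2); a planar, fully conjugated 4n system is antiaromatic.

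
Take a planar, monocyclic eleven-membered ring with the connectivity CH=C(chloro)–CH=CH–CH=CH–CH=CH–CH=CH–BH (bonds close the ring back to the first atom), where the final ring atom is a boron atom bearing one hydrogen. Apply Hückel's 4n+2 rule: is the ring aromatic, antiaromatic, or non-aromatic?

Check conjugation: the double-bond atoms are sp², each contributing one p electron; the boron has an empty p orbital — every position has a p orbital, so the cyclic π system is continuous.
Counting π electrons: 5 × 2 = 10 from the double-bond units + 0 from the BH atom = 10.
With 10 π electrons (n = 2), the Hückel 4n+2 condition holds.

Aromatic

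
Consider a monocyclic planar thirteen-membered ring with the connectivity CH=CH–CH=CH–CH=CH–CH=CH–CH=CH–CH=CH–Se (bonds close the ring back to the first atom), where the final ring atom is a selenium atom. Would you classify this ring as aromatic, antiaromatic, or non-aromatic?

Aromatic

Check conjugation: the double-bond atoms are sp², each contributing one p electron; the selenium donates one lone pair from its p orbital — every position has a p orbital, so the cyclic π system is continuous.
Tallying contributions gives 6 × 2 = 12 from the double-bond units + 2 from the Se atom = 14.
Since 14 = 4·3 + 2, the ring meets the 4n+2 criterion.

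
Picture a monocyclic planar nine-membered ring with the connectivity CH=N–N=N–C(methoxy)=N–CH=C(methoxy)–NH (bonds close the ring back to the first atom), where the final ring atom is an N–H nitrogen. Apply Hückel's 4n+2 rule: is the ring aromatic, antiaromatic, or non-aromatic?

Aromatic

The p orbitals form a continuous loop: every atom in a ring double bond is sp² and brings one electron to the p orbital; each =N– nitrogen is pyridine-type (lone pair in the sp² plane, one electron in the p orbital); the pyrrole-type nitrogen donates its lone pair from the p orbital. The ring is fully conjugated.
Tallying contributions gives 4 × 2 = 8 from the double-bond units + 2 from the NH atom = 10.
10 = 4(2) + 2, which satisfies Hückel's 4n+2 rule.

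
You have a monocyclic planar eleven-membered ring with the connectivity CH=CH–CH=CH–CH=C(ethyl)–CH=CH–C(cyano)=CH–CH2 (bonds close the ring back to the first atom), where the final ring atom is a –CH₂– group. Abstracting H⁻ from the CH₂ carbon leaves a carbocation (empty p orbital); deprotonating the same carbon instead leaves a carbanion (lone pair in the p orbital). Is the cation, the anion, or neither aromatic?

The cation

In both ions every ring atom is sp² and contributes a p orbital, so both rings are fully conjugated.
Cation: 5 × 2 + 0 = 10 π electrons → 4(2)+2, aromatic.
Anion: 5 × 2 + 2 = 12 π electrons → 4(3), antiaromatic.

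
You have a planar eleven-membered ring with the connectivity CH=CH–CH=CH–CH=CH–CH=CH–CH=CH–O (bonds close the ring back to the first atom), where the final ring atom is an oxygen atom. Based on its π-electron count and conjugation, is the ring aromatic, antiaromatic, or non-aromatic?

Antiaromatic

Every ring atom contributes a p orbital perpendicular to the ring (each doubly-bonded ring atom is sp² with one p-orbital electron; the oxygen donates one lone pair from its p orbital), so the π system is cyclic and fully conjugated.
π-electron count: 5 × 2 = 10 from the double-bond units + 2 from the O atom = 12.
A 4n π count (12, n = 3) in a planar conjugated ring means antiaromatic.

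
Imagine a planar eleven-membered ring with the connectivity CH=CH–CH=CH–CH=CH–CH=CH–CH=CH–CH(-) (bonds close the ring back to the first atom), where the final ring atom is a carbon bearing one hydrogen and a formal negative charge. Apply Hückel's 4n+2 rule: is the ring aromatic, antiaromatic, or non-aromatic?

All ring atoms are sp² and supply a p orbital to the ring (each doubly-bonded ring atom is sp² with one p-orbital electron; the carbanion's lone pair occupies the p orbital); the conjugation is uninterrupted.
Adding the contributions, 5 × 2 = 10 from the double-bond units + 2 from the CH(-) atom = 12.
12 is a 4n count (n = 3), so the planar conjugated ring is antiaromatic.

Antiaromatic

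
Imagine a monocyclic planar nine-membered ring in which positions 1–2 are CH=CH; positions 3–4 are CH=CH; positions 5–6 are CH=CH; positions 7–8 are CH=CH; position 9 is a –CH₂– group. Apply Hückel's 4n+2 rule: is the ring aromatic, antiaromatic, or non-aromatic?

Non-aromatic

The CH2 position has four σ bonds — the tetrahedral CH₂ carbon is sp³ and has no p orbital in the ring π system — so the cyclic conjugation is interrupted.
Broken conjugation rules out both aromaticity and antiaromaticity.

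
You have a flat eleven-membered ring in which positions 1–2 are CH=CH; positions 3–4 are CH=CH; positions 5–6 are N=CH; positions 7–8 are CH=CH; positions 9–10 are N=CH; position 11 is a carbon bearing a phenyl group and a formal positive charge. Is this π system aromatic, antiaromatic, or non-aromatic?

Check conjugation: the double-bond atoms are sp², each contributing one p electron; each sp² =N– keeps its lone pair in-plane and puts one electron into the π system; the carbocation has an empty p orbital — every position has a p orbital, so the cyclic π system is continuous.
Adding the contributions, 5 × 2 = 10 from the double-bond units + 0 from the C(phenyl)(+) atom = 10.
10 = 4(2) + 2, which satisfies Hückel's 4n+2 rule.

Aromatic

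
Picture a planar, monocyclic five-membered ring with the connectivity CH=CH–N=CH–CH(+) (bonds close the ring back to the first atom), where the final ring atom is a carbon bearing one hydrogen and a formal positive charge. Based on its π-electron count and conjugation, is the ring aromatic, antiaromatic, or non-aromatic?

Antiaromatic

All ring atoms are sp² and supply a p orbital to the ring (every atom in a ring double bond is sp² and brings one electron to the p orbital; the doubly-bonded nitrogens are pyridine-type — their lone pairs lie in the ring plane, leaving one electron in the p orbital; the carbocation has an empty p orbital); the conjugation is uninterrupted.
Adding the contributions, 2 × 2 = 4 from the double-bond units + 0 from the CH(+) atom = 4.
A 4n π count (4, n = 1) in a planar conjugated ring means antiaromatic.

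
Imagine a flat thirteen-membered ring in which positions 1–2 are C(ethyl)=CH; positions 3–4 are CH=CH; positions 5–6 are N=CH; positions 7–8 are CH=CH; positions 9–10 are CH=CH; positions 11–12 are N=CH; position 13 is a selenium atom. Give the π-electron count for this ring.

14

The p orbitals form a continuous loop: the double-bond atoms are sp², each contributing one p electron; each sp² =N– keeps its lone pair in-plane and puts one electron into the π system; the selenium donates one lone pair from its p orbital. The ring is fully conjugated.
Adding the contributions, 6 × 2 = 12 from the double-bond units + 2 from the Se atom = 14.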